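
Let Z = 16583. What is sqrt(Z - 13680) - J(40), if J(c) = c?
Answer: -40 + sqrt(2903) ≈ 13.880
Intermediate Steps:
sqrt(Z - 13680) - J(40) = sqrt(16583 - 13680) - 1*40 = sqrt(2903) - 40 = -40 + sqrt(2903)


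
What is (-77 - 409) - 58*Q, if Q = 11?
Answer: -1124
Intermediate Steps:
(-77 - 409) - 58*Q = (-77 - 409) - 58*11 = -486 - 1*638 = -486 - 638 = -1124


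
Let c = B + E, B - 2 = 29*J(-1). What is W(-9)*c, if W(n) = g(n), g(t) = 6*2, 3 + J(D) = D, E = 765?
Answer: 7812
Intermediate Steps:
J(D) = -3 + D
B = -114 (B = 2 + 29*(-3 - 1) = 2 + 29*(-4) = 2 - 116 = -114)
g(t) = 12
c = 651 (c = -114 + 765 = 651)
W(n) = 12
W(-9)*c = 12*651 = 7812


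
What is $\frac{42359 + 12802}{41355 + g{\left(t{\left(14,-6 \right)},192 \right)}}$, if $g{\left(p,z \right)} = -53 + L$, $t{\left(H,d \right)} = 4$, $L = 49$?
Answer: $\frac{55161}{41351} \approx 1.334$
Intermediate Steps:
$g{\left(p,z \right)} = -4$ ($g{\left(p,z \right)} = -53 + 49 = -4$)
$\frac{42359 + 12802}{41355 + g{\left(t{\left(14,-6 \right)},192 \right)}} = \frac{42359 + 12802}{41355 - 4} = \frac{55161}{41351}$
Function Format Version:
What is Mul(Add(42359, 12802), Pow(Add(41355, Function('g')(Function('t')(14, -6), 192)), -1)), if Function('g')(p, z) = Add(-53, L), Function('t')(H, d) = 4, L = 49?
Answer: Rational(55161, 41351) ≈ 1.3340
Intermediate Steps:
Function('g')(p, z) = -4 (Function('g')(p, z) = Add(-53, 49) = -4)
Mul(Add(42359, 12802), Pow(Add(41355, Function('g')(Function('t')(14, -6), 192)), -1)) = Mul(Add(42359, 12802), Pow(Add(41355, -4), -1)) = Mul(55161, Pow(41351, -1)) = Mul(55161, Rational(1, 41351)) = Rational(55161, 41351)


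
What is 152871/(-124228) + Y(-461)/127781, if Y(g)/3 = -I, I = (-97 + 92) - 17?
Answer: -19525810203/15873978068 ≈ -1.2301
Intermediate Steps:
I = -22 (I = -5 - 17 = -22)
Y(g) = 66 (Y(g) = 3*(-1*(-22)) = 3*22 = 66)
152871/(-124228) + Y(-461)/127781 = 152871/(-124228) + 66/127781 = 152871*(-1/124228) + 66*(1/127781) = -152871/124228 + 66/127781 = -19525810203/15873978068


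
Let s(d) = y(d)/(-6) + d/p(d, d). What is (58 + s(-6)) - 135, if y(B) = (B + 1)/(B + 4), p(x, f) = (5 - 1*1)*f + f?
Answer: -4633/60 ≈ -77.217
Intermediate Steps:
p(x, f) = 5*f (p(x, f) = (5 - 1)*f + f = 4*f + f = 5*f)
y(B) = (1 + B)/(4 + B)
s(d) = 1/5 - (1 + d)/(6*(4 + d)) (s(d) = ((1 + d)/(4 + d))/(-6) + d/((5*d)) = ((1 + d)/(4 + d))*(-1/6) + d*(1/(5*d)) = -(1 + d)/(6*(4 + d)) + 1/5 = 1/5 - (1 + d)/(6*(4 + d)))
(58 + s(-6)) - 135 = (58 + (19 - 6)/(30*(4 - 6))) - 135 = (58 + (1/30)*13/(-2)) - 135 = (58 + (1/30)*(-1/2)*13) - 135 = (58 - 13/60) - 135 = 3467/60 - 135 = -4633/60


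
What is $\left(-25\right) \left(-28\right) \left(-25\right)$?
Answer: $-17500$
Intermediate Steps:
$\left(-25\right) \left(-28\right) \left(-25\right) = 700 \left(-25\right) = -17500$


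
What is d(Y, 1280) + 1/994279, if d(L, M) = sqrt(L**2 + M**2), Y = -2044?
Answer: 1/994279 + 4*sqrt(363521) ≈ 2411.7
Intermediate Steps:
d(Y, 1280) + 1/994279 = sqrt((-2044)**2 + 1280**2) + 1/994279 = sqrt(4177936 + 1638400) + 1/994279 = sqrt(5816336) + 1/994279 = 4*sqrt(363521) + 1/994279 = 1/994279 + 4*sqrt(363521)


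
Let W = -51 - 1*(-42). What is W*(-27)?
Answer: 243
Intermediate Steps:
W = -9 (W = -51 + 42 = -9)
W*(-27) = -9*(-27) = 243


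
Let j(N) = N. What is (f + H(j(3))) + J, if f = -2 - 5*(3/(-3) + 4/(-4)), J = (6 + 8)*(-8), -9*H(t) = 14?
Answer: -950/9 ≈ -105.56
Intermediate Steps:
H(t) = -14/9 (H(t) = -⅑*14 = -14/9)
J = -112 (J = 14*(-8) = -112)
f = 8 (f = -2 - 5*(3*(-⅓) + 4*(-¼)) = -2 - 5*(-1 - 1) = -2 - 5*(-2) = -2 + 10 = 8)
(f + H(j(3))) + J = (8 - 14/9) - 112 = 58/9 - 112 = -950/9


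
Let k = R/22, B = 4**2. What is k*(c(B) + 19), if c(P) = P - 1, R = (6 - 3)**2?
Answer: 153/11 ≈ 13.909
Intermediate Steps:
B = 16
R = 9 (R = 3**2 = 9)
k = 9/22 ≈ 0.40909
c(P) = -1 + P
k*(c(B) + 19) = 9*((-1 + 16) + 19)/22 = 9*(15 + 19)/22 = (9/22)*34 = 153/11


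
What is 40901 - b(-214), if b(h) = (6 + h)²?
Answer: -2363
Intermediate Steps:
40901 - b(-214) = 40901 - (6 - 214)² = 40901 - 1*(-208)² = 40901 - 1*43264 = 40901 - 43264 = -2363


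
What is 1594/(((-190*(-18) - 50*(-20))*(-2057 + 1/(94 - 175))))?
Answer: -64557/368225780 ≈ -0.00017532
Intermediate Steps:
1594/(((-190*(-18) - 50*(-20))*(-2057 + 1/(94 - 175)))) = 1594/(((3420 + 1000)*(-2057 + 1/(-81)))) = 1594/((4420*(-2057 - 1/81))) = 1594/((4420*(-166618/81))) = 1594/(-736451560/81) = 1594*(-81/736451560) = -64557/368225780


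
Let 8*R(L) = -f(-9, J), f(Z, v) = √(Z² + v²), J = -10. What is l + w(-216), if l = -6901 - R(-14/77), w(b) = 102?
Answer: -6799 + √181/8 ≈ -6797.3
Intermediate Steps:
R(L) = -√181/8 (R(L) = (-√((-9)² + (-10)²))/8 = (-√(81 + 100))/8 = (-√181)/8 = -√181/8)
l = -6901 + √181/8 (l = -6901 - (-1)*√181/8 = -6901 + √181/8 ≈ -6899.3)
l + w(-216) = (-6901 + √181/8) + 102 = -6799 + √181/8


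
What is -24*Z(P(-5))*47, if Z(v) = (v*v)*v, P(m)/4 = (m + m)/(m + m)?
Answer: -72192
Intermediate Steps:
P(m) = 4 (P(m) = 4*((m + m)/(m + m)) = 4*((2*m)/((2*m))) = 4*((2*m)*(1/(2*m))) = 4*1 = 4)
Z(v) = v**3 (Z(v) = v**2*v = v**3)
-24*Z(P(-5))*47 = -24*4**3*47 = -24*64*47 = -1536*47 = -72192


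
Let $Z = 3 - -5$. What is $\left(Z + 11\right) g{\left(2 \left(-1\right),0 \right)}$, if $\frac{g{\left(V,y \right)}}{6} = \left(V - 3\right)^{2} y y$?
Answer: $0$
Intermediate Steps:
$g{\left(V,y \right)} = 6 y^{2} \left(-3 + V\right)^{2}$ ($g{\left(V,y \right)} = 6 \left(V - 3\right)^{2} y y = 6 \left(-3 + V\right)^{2} y y = 6 y \left(-3 + V\right)^{2} y = 6 y^{2} \left(-3 + V\right)^{2}$)
$Z = 8$ ($Z = 3 + 5 = 8$)
$\left(Z + 11\right) g{\left(2 \left(-1\right),0 \right)} = \left(8 + 11\right) 6 \cdot 0^{2} \left(-3 + 2 \left(-1\right)\right)^{2} = 19 \cdot 6 \cdot 0 \left(-3 - 2\right)^{2} = 19 \cdot 6 \cdot 0 \left(-5\right)^{2} = 19 \cdot 6 \cdot 0 \cdot 25 = 19 \cdot 0 = 0$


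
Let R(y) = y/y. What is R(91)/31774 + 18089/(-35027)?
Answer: -574724859/1112947898 ≈ -0.51640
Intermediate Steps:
R(y) = 1
R(91)/31774 + 18089/(-35027) = 1/31774 + 18089/(-35027) = 1*(1/31774) + 18089*(-1/35027) = 1/31774 - 18089/35027 = -574724859/1112947898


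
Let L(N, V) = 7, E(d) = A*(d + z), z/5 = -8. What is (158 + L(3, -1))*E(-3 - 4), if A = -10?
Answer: 77550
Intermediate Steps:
z = -40 (z = 5*(-8) = -40)
E(d) = 400 - 10*d (E(d) = -10*(d - 40) = -10*(-40 + d) = 400 - 10*d)
(158 + L(3, -1))*E(-3 - 4) = (158 + 7)*(400 - 10*(-3 - 4)) = 165*(400 - 10*(-7)) = 165*(400 + 70) = 165*470 = 77550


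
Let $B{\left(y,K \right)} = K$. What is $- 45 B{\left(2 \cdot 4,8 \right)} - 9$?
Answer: $-369$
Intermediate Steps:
$- 45 B{\left(2 \cdot 4,8 \right)} - 9 = \left(-45\right) 8 - 9 = -360 - 9 = -369$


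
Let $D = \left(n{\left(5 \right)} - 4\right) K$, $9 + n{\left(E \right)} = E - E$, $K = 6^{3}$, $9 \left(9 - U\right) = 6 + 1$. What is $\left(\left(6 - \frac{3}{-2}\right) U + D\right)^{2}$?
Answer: $\frac{67881121}{9} \approx 7.5423 \cdot 10^{6}$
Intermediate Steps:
$U = \frac{74}{9}$ ($U = 9 - \frac{6 + 1}{9} = 9 - \frac{7}{9} = \frac{74}{9} \approx 8.2222$)
$K = 216$
$n{\left(E \right)} = -9$ ($n{\left(E \right)} = -9 + \left(E - E\right) = -9 + 0 = -9$)
$D = -2808$ ($D = \left(-9 - 4\right) 216 = \left(-13\right) 216 = -2808$)
$\left(\left(6 - \frac{3}{-2}\right) U + D\right)^{2} = \left(\left(6 - \frac{3}{-2}\right) \frac{74}{9} - 2808\right)^{2} = \left(\left(6 - - \frac{3}{2}\right) \frac{74}{9} - 2808\right)^{2} = \left(\left(6 + \frac{3}{2}\right) \frac{74}{9} - 2808\right)^{2} = \left(\frac{15}{2} \cdot \frac{74}{9} - 2808\right)^{2} = \left(\frac{185}{3} - 2808\right)^{2} = \left(- \frac{8239}{3}\right)^{2} = \frac{67881121}{9}$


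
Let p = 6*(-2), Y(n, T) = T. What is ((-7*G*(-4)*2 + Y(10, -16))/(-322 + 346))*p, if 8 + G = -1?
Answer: 260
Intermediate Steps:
G = -9 (G = -8 - 1 = -9)
p = -12
((-7*G*(-4)*2 + Y(10, -16))/(-322 + 346))*p = ((-7*(-9*(-4))*2 - 16)/(-322 + 346))*(-12) = ((-252*2 - 16)/24)*(-12) = ((-7*72 - 16)*(1/24))*(-12) = ((-504 - 16)*(1/24))*(-12) = -520*1/24*(-12) = -65/3*(-12) = 260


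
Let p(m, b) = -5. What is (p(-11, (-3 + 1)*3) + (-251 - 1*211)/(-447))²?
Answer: 349281/22201 ≈ 15.733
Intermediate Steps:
(p(-11, (-3 + 1)*3) + (-251 - 1*211)/(-447))² = (-5 + (-251 - 1*211)/(-447))² = (-5 + (-251 - 211)*(-1/447))² = (-5 - 462*(-1/447))² = (-5 + 154/149)² = (-591/149)² = 349281/22201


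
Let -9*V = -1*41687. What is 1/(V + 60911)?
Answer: 9/589886 ≈ 1.5257e-5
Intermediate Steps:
V = 41687/9 (V = -(-1)*41687/9 = -⅑*(-41687) = 41687/9 ≈ 4631.9)
1/(V + 60911) = 1/(41687/9 + 60911) = 1/(589886/9) = 9/589886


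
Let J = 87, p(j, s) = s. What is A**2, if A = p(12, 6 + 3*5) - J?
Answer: 4356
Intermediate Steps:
A = -66 (A = (6 + 3*5) - 1*87 = (6 + 15) - 87 = 21 - 87 = -66)
A**2 = (-66)**2 = 4356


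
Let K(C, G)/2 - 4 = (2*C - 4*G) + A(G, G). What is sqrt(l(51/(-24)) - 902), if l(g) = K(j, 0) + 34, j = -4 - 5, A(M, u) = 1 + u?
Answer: I*sqrt(894) ≈ 29.9*I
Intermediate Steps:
j = -9
K(C, G) = 10 - 6*G + 4*C (K(C, G) = 8 + 2*((2*C - 4*G) + (1 + G)) = 8 + 2*((-4*G + 2*C) + (1 + G)) = 8 + 2*(1 - 3*G + 2*C) = 8 + (2 - 6*G + 4*C) = 10 - 6*G + 4*C)
l(g) = 8 (l(g) = (10 - 6*0 + 4*(-9)) + 34 = (10 + 0 - 36) + 34 = -26 + 34 = 8)
sqrt(l(51/(-24)) - 902) = sqrt(8 - 902) = sqrt(-894) = I*sqrt(894)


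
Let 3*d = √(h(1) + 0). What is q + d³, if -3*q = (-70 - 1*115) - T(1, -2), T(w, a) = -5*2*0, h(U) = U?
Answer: 1666/27 ≈ 61.704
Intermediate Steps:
T(w, a) = 0 (T(w, a) = -10*0 = 0)
d = ⅓ (d = √(1 + 0)/3 = √1/3 = (⅓)*1 = ⅓ ≈ 0.33333)
q = 185/3 (q = -((-70 - 1*115) - 1*0)/3 = -((-70 - 115) + 0)/3 = -(-185 + 0)/3 = -⅓*(-185) = 185/3 ≈ 61.667)
q + d³ = 185/3 + (⅓)³ = 185/3 + 1/27 = 1666/27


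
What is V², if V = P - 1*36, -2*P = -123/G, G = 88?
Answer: 38601369/30976 ≈ 1246.2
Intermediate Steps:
P = 123/176 (P = -(-123)/(2*88) = -½*(-123/88) = 123/176 ≈ 0.69886)
V = -6213/176 (V = 123/176 - 1*36 = 123/176 - 36 = -6213/176 ≈ -35.301)
V² = (-6213/176)² = 38601369/30976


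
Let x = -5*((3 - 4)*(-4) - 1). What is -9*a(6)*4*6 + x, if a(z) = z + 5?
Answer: -2391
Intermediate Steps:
a(z) = 5 + z
x = -15 (x = -5*(-1*(-4) - 1) = -5*(4 - 1) = -5*3 = -15)
-9*a(6)*4*6 + x = -9*(5 + 6)*4*6 - 15 = -9*11*4*6 - 15 = -396*6 - 15 = -9*264 - 15 = -2376 - 15 = -2391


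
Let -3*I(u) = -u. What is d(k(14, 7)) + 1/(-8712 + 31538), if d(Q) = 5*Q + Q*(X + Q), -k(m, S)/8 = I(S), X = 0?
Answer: 52408505/205434 ≈ 255.11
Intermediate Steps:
I(u) = u/3 (I(u) = -(-1)*u/3 = u/3)
k(m, S) = -8*S/3
d(Q) = Q² + 5*Q (d(Q) = 5*Q + Q*(0 + Q) = 5*Q + Q*Q = 5*Q + Q² = Q² + 5*Q)
d(k(14, 7)) + 1/(-8712 + 31538) = (-8/3*7)*(5 - 8/3*7) + 1/(-8712 + 31538) = -56*(5 - 56/3)/3 + 1/22826 = -56/3*(-41/3) + 1/22826 = 2296/9 + 1/22826 = 52408505/205434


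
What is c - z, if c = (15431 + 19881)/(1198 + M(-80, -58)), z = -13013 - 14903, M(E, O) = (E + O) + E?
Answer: 6848248/245 ≈ 27952.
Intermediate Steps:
M(E, O) = O + 2*E
z = -27916
c = 8828/245 (c = (15431 + 19881)/(1198 + (-58 + 2*(-80))) = 35312/(1198 + (-58 - 160)) = 35312/(1198 - 218) = 35312/980 = 35312*(1/980) = 8828/245 ≈ 36.033)
c - z = 8828/245 - 1*(-27916) = 8828/245 + 27916 = 6848248/245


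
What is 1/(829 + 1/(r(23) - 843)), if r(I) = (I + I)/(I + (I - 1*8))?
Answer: 15994/13259007 ≈ 0.0012063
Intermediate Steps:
r(I) = 2*I/(-8 + 2*I) (r(I) = (2*I)/(I + (I - 8)) = (2*I)/(I + (-8 + I)) = (2*I)/(-8 + 2*I) = 2*I/(-8 + 2*I))
1/(829 + 1/(r(23) - 843)) = 1/(829 + 1/(23/(-4 + 23) - 843)) = 1/(829 + 1/(23/19 - 843)) = 1/(829 + 1/(-15994/19)) = 1/(829 - 19/15994) = 1/(13259007/15994) = 15994/13259007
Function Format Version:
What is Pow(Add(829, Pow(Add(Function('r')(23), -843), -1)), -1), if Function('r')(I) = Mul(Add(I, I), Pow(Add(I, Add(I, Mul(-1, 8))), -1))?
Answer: Rational(15994, 13259007) ≈ 0.0012063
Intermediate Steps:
Function('r')(I) = Mul(2, I, Pow(Add(-8, Mul(2, I)), -1)) (Function('r')(I) = Mul(Mul(2, I), Pow(Add(I, Add(I, -8)), -1)) = Mul(Mul(2, I), Pow(Add(I, Add(-8, I)), -1)) = Mul(Mul(2, I), Pow(Add(-8, Mul(2, I)), -1)) = Mul(2, I, Pow(Add(-8, Mul(2, I)), -1)))
Pow(Add(829, Pow(Add(Function('r')(23), -843), -1)), -1) = Pow(Add(829, Pow(Add(Mul(23, Pow(Add(-4, 23), -1)), -843), -1)), -1) = Pow(Add(829, Pow(Add(Mul(23, Pow(19, -1)), -843), -1)), -1) = Pow(Add(829, Pow(Add(Mul(23, Rational(1, 19)), -843), -1)), -1) = Pow(Add(829, Pow(Add(Rational(23, 19), -843), -1)), -1) = Pow(Add(829, Pow(Rational(-15994, 19), -1)), -1) = Pow(Add(829, Rational(-19, 15994)), -1) = Pow(Rational(13259007, 15994), -1) = Rational(15994, 13259007)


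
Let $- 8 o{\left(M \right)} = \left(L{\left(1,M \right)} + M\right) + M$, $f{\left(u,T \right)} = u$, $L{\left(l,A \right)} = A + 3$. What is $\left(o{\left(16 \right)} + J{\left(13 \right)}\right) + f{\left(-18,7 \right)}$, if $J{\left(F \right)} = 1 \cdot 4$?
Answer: $- \frac{163}{8} \approx -20.375$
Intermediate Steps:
$L{\left(l,A \right)} = 3 + A$
$J{\left(F \right)} = 4$
$o{\left(M \right)} = - \frac{3}{8} - \frac{3 M}{8}$ ($o{\left(M \right)} = - \frac{\left(\left(3 + M\right) + M\right) + M}{8} = - \frac{\left(3 + 2 M\right) + M}{8} = - \frac{3 + 3 M}{8} = - \frac{3}{8} - \frac{3 M}{8}$)
$\left(o{\left(16 \right)} + J{\left(13 \right)}\right) + f{\left(-18,7 \right)} = \left(\left(- \frac{3}{8} - 6\right) + 4\right) - 18 = \left(- \frac{51}{8} + 4\right) - 18 = - \frac{19}{8} - 18 = - \frac{163}{8}$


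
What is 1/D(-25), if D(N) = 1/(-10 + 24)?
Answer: 14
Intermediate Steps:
D(N) = 1/14
1/D(-25) = 1/(1/14) = 14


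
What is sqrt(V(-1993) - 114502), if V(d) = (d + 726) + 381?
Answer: 2*I*sqrt(28847) ≈ 339.69*I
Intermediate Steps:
V(d) = 1107 + d (V(d) = (726 + d) + 381 = 1107 + d)
sqrt(V(-1993) - 114502) = sqrt((1107 - 1993) - 114502) = sqrt(-886 - 114502) = sqrt(-115388) = 2*I*sqrt(28847)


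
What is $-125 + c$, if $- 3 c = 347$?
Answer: $- \frac{722}{3} \approx -240.67$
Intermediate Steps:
$c = - \frac{347}{3}$ ($c = \left(- \frac{1}{3}\right) 347 = - \frac{347}{3} \approx -115.67$)
$-125 + c = -125 - \frac{347}{3} = - \frac{722}{3}$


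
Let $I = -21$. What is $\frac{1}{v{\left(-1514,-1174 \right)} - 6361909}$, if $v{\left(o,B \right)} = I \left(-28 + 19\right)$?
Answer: $- \frac{1}{6361720} \approx -1.5719 \cdot 10^{-7}$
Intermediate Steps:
$v{\left(o,B \right)} = 189$ ($v{\left(o,B \right)} = - 21 \left(-28 + 19\right) = \left(-21\right) \left(-9\right) = 189$)
$\frac{1}{v{\left(-1514,-1174 \right)} - 6361909} = \frac{1}{189 - 6361909} = \frac{1}{-6361720} = - \frac{1}{6361720}$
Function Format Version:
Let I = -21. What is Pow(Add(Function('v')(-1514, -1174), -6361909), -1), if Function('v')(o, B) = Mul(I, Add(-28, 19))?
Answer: Rational(-1, 6361720) ≈ -1.5719e-7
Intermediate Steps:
Function('v')(o, B) = 189 (Function('v')(o, B) = Mul(-21, Add(-28, 19)) = Mul(-21, -9) = 189)
Pow(Add(Function('v')(-1514, -1174), -6361909), -1) = Pow(Add(189, -6361909), -1) = Pow(-6361720, -1) = Rational(-1, 6361720)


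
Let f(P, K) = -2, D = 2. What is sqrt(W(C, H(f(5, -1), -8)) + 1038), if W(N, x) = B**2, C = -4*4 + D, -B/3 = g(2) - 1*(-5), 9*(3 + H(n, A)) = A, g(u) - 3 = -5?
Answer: sqrt(1119) ≈ 33.451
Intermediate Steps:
g(u) = -2 (g(u) = 3 - 5 = -2)
H(n, A) = -3 + A/9
B = -9 (B = -3*(-2 - 1*(-5)) = -3*(-2 + 5) = -3*3 = -9)
C = -14 (C = -4*4 + 2 = -16 + 2 = -14)
W(N, x) = 81 (W(N, x) = (-9)**2 = 81)
sqrt(W(C, H(f(5, -1), -8)) + 1038) = sqrt(81 + 1038) = sqrt(1119)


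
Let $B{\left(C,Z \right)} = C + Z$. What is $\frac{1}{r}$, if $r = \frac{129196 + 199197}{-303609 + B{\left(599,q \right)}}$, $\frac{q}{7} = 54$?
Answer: $- \frac{302632}{328393} \approx -0.92155$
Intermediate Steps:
$q = 378$ ($q = 7 \cdot 54 = 378$)
$r = - \frac{328393}{302632}$ ($r = \frac{129196 + 199197}{-303609 + \left(599 + 378\right)} = \frac{328393}{-303609 + 977} = \frac{328393}{-302632} = 328393 \left(- \frac{1}{302632}\right) = - \frac{328393}{302632} \approx -1.0851$)
$\frac{1}{r} = \frac{1}{- \frac{328393}{302632}} = - \frac{302632}{328393}$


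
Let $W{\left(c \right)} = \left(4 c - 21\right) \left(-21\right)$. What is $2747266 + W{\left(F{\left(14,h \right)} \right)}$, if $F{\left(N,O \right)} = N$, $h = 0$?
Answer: $2746531$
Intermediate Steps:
$W{\left(c \right)} = 441 - 84 c$ ($W{\left(c \right)} = \left(-21 + 4 c\right) \left(-21\right) = 441 - 84 c$)
$2747266 + W{\left(F{\left(14,h \right)} \right)} = 2747266 + \left(441 - 1176\right) = 2747266 - 735 = 2746531$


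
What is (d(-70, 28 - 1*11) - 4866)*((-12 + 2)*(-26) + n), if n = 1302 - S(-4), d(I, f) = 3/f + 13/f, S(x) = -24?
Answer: -131171716/17 ≈ -7.7160e+6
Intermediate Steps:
d(I, f) = 16/f
n = 1326 (n = 1302 - 1*(-24) = 1302 + 24 = 1326)
(d(-70, 28 - 1*11) - 4866)*((-12 + 2)*(-26) + n) = (16/(28 - 1*11) - 4866)*((-12 + 2)*(-26) + 1326) = (16/(28 - 11) - 4866)*(-10*(-26) + 1326) = (16/17 - 4866)*(260 + 1326) = (16*(1/17) - 4866)*1586 = (16/17 - 4866)*1586 = -82706/17*1586 = -131171716/17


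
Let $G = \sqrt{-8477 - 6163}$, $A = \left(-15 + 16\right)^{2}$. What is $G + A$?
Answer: $1 + 4 i \sqrt{915} \approx 1.0 + 121.0 i$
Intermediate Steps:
$A = 1$ ($A = 1^{2} = 1$)
$G = 4 i \sqrt{915}$ ($G = \sqrt{-14640} = 4 i \sqrt{915} \approx 121.0 i$)
$G + A = 4 i \sqrt{915} + 1 = 1 + 4 i \sqrt{915}$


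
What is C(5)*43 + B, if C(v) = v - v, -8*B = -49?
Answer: 49/8 ≈ 6.1250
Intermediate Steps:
B = 49/8 (B = -1/8*(-49) = 49/8 ≈ 6.1250)
C(v) = 0
C(5)*43 + B = 0*43 + 49/8 = 0 + 49/8 = 49/8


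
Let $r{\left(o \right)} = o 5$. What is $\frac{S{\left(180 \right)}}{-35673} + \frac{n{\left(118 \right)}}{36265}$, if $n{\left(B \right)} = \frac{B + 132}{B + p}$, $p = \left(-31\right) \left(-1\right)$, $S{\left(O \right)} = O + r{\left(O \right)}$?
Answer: $- \frac{388456370}{12850568027} \approx -0.030229$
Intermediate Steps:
$r{\left(o \right)} = 5 o$
$S{\left(O \right)} = 6 O$ ($S{\left(O \right)} = O + 5 O = 6 O$)
$p = 31$
$n{\left(B \right)} = \frac{132 + B}{31 + B}$ ($n{\left(B \right)} = \frac{B + 132}{B + 31} = \frac{132 + B}{31 + B}$)
$\frac{S{\left(180 \right)}}{-35673} + \frac{n{\left(118 \right)}}{36265} = \frac{6 \cdot 180}{-35673} + \frac{\frac{1}{31 + 118} \left(132 + 118\right)}{36265} = 1080 \left(- \frac{1}{35673}\right) + \frac{1}{149} \cdot 250 \cdot \frac{1}{36265} = - \frac{360}{11891} + \frac{1}{149} \cdot 250 \cdot \frac{1}{36265} = - \frac{360}{11891} + \frac{250}{149} \cdot \frac{1}{36265} = - \frac{360}{11891} + \frac{50}{1080697} = - \frac{388456370}{12850568027}$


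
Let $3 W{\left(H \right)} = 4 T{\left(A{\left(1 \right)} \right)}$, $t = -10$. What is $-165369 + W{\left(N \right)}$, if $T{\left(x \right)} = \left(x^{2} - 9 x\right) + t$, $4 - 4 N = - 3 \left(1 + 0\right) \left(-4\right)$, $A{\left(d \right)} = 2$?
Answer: $-165401$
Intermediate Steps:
$N = -2$ ($N = 1 - \frac{- 3 \left(1 + 0\right) \left(-4\right)}{4} = 1 - \frac{\left(-3\right) 1 \left(-4\right)}{4} = 1 - \frac{\left(-3\right) \left(-4\right)}{4} = 1 - 3 = -2$)
$T{\left(x \right)} = -10 + x^{2} - 9 x$ ($T{\left(x \right)} = \left(x^{2} - 9 x\right) - 10 = -10 + x^{2} - 9 x$)
$W{\left(H \right)} = -32$ ($W{\left(H \right)} = \frac{4 \left(-10 + 2^{2} - 18\right)}{3} = \frac{4 \left(-10 + 4 - 18\right)}{3} = \frac{4 \left(-24\right)}{3} = \frac{1}{3} \left(-96\right) = -32$)
$-165369 + W{\left(N \right)} = -165369 - 32 = -165401$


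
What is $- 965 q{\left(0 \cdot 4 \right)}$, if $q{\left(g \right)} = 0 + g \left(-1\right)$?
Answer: $0$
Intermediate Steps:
$q{\left(g \right)} = - g$ ($q{\left(g \right)} = 0 - g = - g$)
$- 965 q{\left(0 \cdot 4 \right)} = - 965 \left(- 0 \cdot 4\right) = - 965 \left(\left(-1\right) 0\right) = \left(-965\right) 0 = 0$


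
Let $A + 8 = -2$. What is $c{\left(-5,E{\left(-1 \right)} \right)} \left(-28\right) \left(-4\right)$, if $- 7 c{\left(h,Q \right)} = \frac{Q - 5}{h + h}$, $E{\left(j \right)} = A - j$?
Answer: $- \frac{112}{5} \approx -22.4$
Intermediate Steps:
$A = -10$ ($A = -8 - 2 = -10$)
$E{\left(j \right)} = -10 - j$
$c{\left(h,Q \right)} = - \frac{-5 + Q}{14 h}$ ($c{\left(h,Q \right)} = - \frac{\left(Q - 5\right) \frac{1}{h + h}}{7} = - \frac{\left(-5 + Q\right) \frac{1}{2 h}}{7} = - \frac{\frac{1}{2} \frac{1}{h} \left(-5 + Q\right)}{7} = - \frac{-5 + Q}{14 h}$)
$c{\left(-5,E{\left(-1 \right)} \right)} \left(-28\right) \left(-4\right) = \frac{5 - \left(-10 - -1\right)}{14 \left(-5\right)} \left(-28\right) \left(-4\right) = \frac{1}{14} \left(- \frac{1}{5}\right) \left(5 - \left(-10 + 1\right)\right) \left(-28\right) \left(-4\right) = \frac{1}{14} \left(- \frac{1}{5}\right) \left(5 - -9\right) \left(-28\right) \left(-4\right) = \frac{1}{14} \left(- \frac{1}{5}\right) \left(5 + 9\right) \left(-28\right) \left(-4\right) = \frac{1}{14} \left(- \frac{1}{5}\right) 14 \left(-28\right) \left(-4\right) = \left(- \frac{1}{5}\right) \left(-28\right) \left(-4\right) = \frac{28}{5} \left(-4\right) = - \frac{112}{5}$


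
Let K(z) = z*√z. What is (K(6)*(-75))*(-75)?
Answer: 33750*√6 ≈ 82670.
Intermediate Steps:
K(z) = z^(3/2)
(K(6)*(-75))*(-75) = (6^(3/2)*(-75))*(-75) = ((6*√6)*(-75))*(-75) = -450*√6*(-75) = 33750*√6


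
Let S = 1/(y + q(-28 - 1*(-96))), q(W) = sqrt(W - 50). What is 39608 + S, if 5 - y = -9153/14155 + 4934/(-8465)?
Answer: 26293550312176840199/663839415243473 - 574293186292225*sqrt(2)/3983036491460838 ≈ 39608.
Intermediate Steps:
q(W) = sqrt(-50 + W)
y = 149286258/23964415 (y = 5 - (-9153/14155 + 4934/(-8465)) = 5 - (-9153*1/14155 + 4934*(-1/8465)) = 5 - (-9153/14155 - 4934/8465) = 5 - 1*(-29464183/23964415) = 5 + 29464183/23964415 = 149286258/23964415 ≈ 6.2295)
S = 1/(149286258/23964415 + 3*sqrt(2)) (S = 1/(149286258/23964415 + sqrt(-50 + (-28 - 1*(-96)))) = 1/(149286258/23964415 + sqrt(-50 + (-28 + 96))) = 1/(149286258/23964415 + sqrt(-50 + 68)) = 1/(149286258/23964415 + sqrt(18)) = 1/(149286258/23964415 + 3*sqrt(2)) ≈ 0.095492)
39608 + S = 39608 + (198753213361615/663839415243473 - 574293186292225*sqrt(2)/3983036491460838) = 26293550312176840199/663839415243473 - 574293186292225*sqrt(2)/3983036491460838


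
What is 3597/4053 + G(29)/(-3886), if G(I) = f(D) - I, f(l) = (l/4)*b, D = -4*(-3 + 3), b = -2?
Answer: 162017/181034 ≈ 0.89495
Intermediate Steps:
D = 0 (D = -4*0 = 0)
f(l) = -l/2 (f(l) = (l/4)*(-2) = -l/2)
G(I) = -I (G(I) = -½*0 - I = 0 - I = -I)
3597/4053 + G(29)/(-3886) = 3597/4053 - 1*29/(-3886) = 3597*(1/4053) - 29*(-1/3886) = 1199/1351 + 1/134 = 162017/181034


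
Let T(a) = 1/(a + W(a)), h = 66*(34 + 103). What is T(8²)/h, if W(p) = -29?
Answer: 1/316470 ≈ 3.1599e-6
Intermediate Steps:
h = 9042 (h = 66*137 = 9042)
T(a) = 1/(-29 + a) (T(a) = 1/(a - 29) = 1/(-29 + a))
T(8²)/h = 1/(-29 + 8²*9042) = (1/9042)/(-29 + 64) = (1/9042)/35 = (1/35)*(1/9042) = 1/316470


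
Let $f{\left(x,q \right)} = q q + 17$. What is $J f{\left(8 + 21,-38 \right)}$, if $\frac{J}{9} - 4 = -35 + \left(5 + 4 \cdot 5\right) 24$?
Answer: $7481781$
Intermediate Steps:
$f{\left(x,q \right)} = 17 + q^{2}$ ($f{\left(x,q \right)} = q^{2} + 17 = 17 + q^{2}$)
$J = 5121$ ($J = 36 + 9 \left(-35 + \left(5 + 4 \cdot 5\right) 24\right) = 36 + 9 \left(-35 + \left(5 + 20\right) 24\right) = 36 + 9 \left(-35 + 25 \cdot 24\right) = 36 + 9 \left(-35 + 600\right) = 36 + 9 \cdot 565 = 36 + 5085 = 5121$)
$J f{\left(8 + 21,-38 \right)} = 5121 \left(17 + \left(-38\right)^{2}\right) = 5121 \left(17 + 1444\right) = 5121 \cdot 1461 = 7481781$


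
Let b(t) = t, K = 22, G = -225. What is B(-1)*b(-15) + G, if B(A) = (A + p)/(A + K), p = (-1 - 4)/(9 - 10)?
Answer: -1595/7 ≈ -227.86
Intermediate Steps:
p = 5 (p = -5/(-1) = -5*(-1) = 5)
B(A) = (5 + A)/(22 + A) (B(A) = (A + 5)/(A + 22) = (5 + A)/(22 + A))
B(-1)*b(-15) + G = ((5 - 1)/(22 - 1))*(-15) - 225 = (4/21)*(-15) - 225 = -20/7 - 225 = -1595/7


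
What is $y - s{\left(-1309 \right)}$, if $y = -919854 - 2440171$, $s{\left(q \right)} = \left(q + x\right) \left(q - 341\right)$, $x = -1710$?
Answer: $-8341375$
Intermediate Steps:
$s{\left(q \right)} = \left(-1710 + q\right) \left(-341 + q\right)$ ($s{\left(q \right)} = \left(q - 1710\right) \left(q - 341\right) = \left(-1710 + q\right) \left(-341 + q\right)$)
$y = -3360025$
$y - s{\left(-1309 \right)} = -3360025 - \left(583110 + \left(-1309\right)^{2} - -2684759\right) = -3360025 - \left(583110 + 1713481 + 2684759\right) = -3360025 - 4981350 = -8341375$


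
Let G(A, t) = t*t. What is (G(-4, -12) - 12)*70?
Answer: 9240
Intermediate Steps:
G(A, t) = t²
(G(-4, -12) - 12)*70 = ((-12)² - 12)*70 = (144 - 12)*70 = 132*70 = 9240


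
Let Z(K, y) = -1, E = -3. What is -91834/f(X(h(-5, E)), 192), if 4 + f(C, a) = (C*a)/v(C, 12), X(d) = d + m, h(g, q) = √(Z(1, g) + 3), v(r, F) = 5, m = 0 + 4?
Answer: -42932395/60722 + 5510040*√2/30361 ≈ -450.37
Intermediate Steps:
m = 4
h(g, q) = √2 (h(g, q) = √(-1 + 3) = √2)
X(d) = 4 + d (X(d) = d + 4 = 4 + d)
f(C, a) = -4 + C*a/5 (f(C, a) = -4 + (C*a)/5 = -4 + (C*a)*(⅕) = -4 + C*a/5)
-91834/f(X(h(-5, E)), 192) = -91834/(-4 + (⅕)*(4 + √2)*192) = -91834/(-4 + (768/5 + 192*√2/5)) = -91834/(748/5 + 192*√2/5)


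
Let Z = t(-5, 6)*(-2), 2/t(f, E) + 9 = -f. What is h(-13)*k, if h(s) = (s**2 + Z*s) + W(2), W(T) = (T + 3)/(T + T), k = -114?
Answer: -35853/2 ≈ -17927.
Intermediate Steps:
t(f, E) = 2/(-9 - f)
W(T) = (3 + T)/(2*T) (W(T) = (3 + T)/((2*T)) = (3 + T)*(1/(2*T)) = (3 + T)/(2*T))
Z = 1 (Z = -2/(9 - 5)*(-2) = -2/4*(-2) = -2*1/4*(-2) = -1/2*(-2) = 1)
h(s) = 5/4 + s + s**2 (h(s) = (s**2 + 1*s) + (1/2)*(3 + 2)/2 = (s**2 + s) + (1/2)*(1/2)*5 = (s + s**2) + 5/4 = 5/4 + s + s**2)
h(-13)*k = (5/4 - 13 + (-13)**2)*(-114) = (5/4 - 13 + 169)*(-114) = (629/4)*(-114) = -35853/2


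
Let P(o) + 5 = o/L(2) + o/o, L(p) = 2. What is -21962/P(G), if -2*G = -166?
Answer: -43924/75 ≈ -585.65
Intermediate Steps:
G = 83 (G = -1/2*(-166) = 83)
P(o) = -4 + o/2 (P(o) = -5 + (o/2 + o/o) = -5 + (o*(1/2) + 1) = -5 + (o/2 + 1) = -5 + (1 + o/2) = -4 + o/2)
-21962/P(G) = -21962/(-4 + (1/2)*83) = -21962/(-4 + 83/2) = -21962/75/2 = -21962*2/75 = -43924/75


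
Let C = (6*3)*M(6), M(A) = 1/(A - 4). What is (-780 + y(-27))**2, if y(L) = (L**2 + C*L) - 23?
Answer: 100489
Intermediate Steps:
M(A) = 1/(-4 + A)
C = 9 (C = (6*3)/(-4 + 6) = 18/2 = 18*(1/2) = 9)
y(L) = -23 + L**2 + 9*L (y(L) = (L**2 + 9*L) - 23 = -23 + L**2 + 9*L)
(-780 + y(-27))**2 = (-780 + (-23 + (-27)**2 + 9*(-27)))**2 = (-780 + (-23 + 729 - 243))**2 = (-780 + 463)**2 = (-317)**2 = 100489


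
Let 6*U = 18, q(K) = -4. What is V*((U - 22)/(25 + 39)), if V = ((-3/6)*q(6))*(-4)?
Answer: 19/8 ≈ 2.3750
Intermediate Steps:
U = 3 (U = (1/6)*18 = 3)
V = -8 (V = (-3/6*(-4))*(-4) = (-3*1/6*(-4))*(-4) = -1/2*(-4)*(-4) = 2*(-4) = -8)
V*((U - 22)/(25 + 39)) = -8*(3 - 22)/(25 + 39) = -(-152)/64 = -8*(-19/64) = 19/8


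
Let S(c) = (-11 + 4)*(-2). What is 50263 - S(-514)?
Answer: 50249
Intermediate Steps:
S(c) = 14 (S(c) = -7*(-2) = 14)
50263 - S(-514) = 50263 - 1*14 = 50263 - 14 = 50249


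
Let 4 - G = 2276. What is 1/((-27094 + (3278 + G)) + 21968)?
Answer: -1/4120 ≈ -0.00024272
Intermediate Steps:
G = -2272 (G = 4 - 1*2276 = 4 - 2276 = -2272)
1/((-27094 + (3278 + G)) + 21968) = 1/((-27094 + (3278 - 2272)) + 21968) = 1/((-27094 + 1006) + 21968) = 1/(-26088 + 21968) = 1/(-4120) = -1/4120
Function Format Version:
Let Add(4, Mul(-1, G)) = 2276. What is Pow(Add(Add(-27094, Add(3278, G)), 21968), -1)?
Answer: Rational(-1, 4120) ≈ -0.00024272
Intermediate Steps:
G = -2272 (G = Add(4, Mul(-1, 2276)) = Add(4, -2276) = -2272)
Pow(Add(Add(-27094, Add(3278, G)), 21968), -1) = Pow(Add(Add(-27094, Add(3278, -2272)), 21968), -1) = Pow(Add(Add(-27094, 1006), 21968), -1) = Pow(Add(-26088, 21968), -1) = Pow(-4120, -1) = Rational(-1, 4120)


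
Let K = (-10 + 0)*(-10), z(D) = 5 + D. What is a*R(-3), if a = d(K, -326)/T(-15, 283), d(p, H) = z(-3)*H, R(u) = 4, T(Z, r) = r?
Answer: -2608/283 ≈ -9.2155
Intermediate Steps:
K = 100 (K = -10*(-10) = 100)
d(p, H) = 2*H (d(p, H) = (5 - 3)*H = 2*H)
a = -652/283 (a = (2*(-326))/283 = -652*1/283 = -652/283 ≈ -2.3039)
a*R(-3) = -652/283*4 = -2608/283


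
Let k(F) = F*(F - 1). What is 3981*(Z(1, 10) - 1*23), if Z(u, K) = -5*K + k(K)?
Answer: 67677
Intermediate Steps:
k(F) = F*(-1 + F)
Z(u, K) = -5*K + K*(-1 + K)
3981*(Z(1, 10) - 1*23) = 3981*(10*(-6 + 10) - 1*23) = 3981*(10*4 - 23) = 3981*(40 - 23) = 3981*17 = 67677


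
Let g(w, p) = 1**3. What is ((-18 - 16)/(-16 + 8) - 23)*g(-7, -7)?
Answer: -75/4 ≈ -18.750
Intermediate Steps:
g(w, p) = 1
((-18 - 16)/(-16 + 8) - 23)*g(-7, -7) = ((-18 - 16)/(-16 + 8) - 23)*1 = (-34/(-8) - 23)*1 = (-34*(-1/8) - 23)*1 = (17/4 - 23)*1 = -75/4*1 = -75/4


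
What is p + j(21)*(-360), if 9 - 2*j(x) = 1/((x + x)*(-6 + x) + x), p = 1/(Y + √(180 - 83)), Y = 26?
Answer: -203501278/125643 - √97/579 ≈ -1619.7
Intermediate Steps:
p = 1/(26 + √97) (p = 1/(26 + √(180 - 83)) = 1/(26 + √97) ≈ 0.027895)
j(x) = 9/2 - 1/(2*(x + 2*x*(-6 + x))) (j(x) = 9/2 - 1/(2*((x + x)*(-6 + x) + x)) = 9/2 - 1/(2*((2*x)*(-6 + x) + x)) = 9/2 - 1/(2*(2*x*(-6 + x) + x)) = 9/2 - 1/(2*(x + 2*x*(-6 + x))))
p + j(21)*(-360) = (26/579 - √97/579) + ((½)*(-1 - 99*21 + 18*21²)/(21*(-11 + 2*21)))*(-360) = (26/579 - √97/579) + ((½)*(1/21)*(-1 - 2079 + 18*441)/(-11 + 42))*(-360) = (26/579 - √97/579) + ((½)*(1/21)*(-1 - 2079 + 7938)/31)*(-360) = (26/579 - √97/579) + ((½)*(1/21)*(1/31)*5858)*(-360) = (26/579 - √97/579) + (2929/651)*(-360) = (26/579 - √97/579) - 351480/217 = -203501278/125643 - √97/579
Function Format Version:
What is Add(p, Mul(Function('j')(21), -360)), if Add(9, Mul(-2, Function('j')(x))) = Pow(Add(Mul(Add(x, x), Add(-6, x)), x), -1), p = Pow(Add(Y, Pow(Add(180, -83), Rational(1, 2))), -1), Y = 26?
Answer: Add(Rational(-203501278, 125643), Mul(Rational(-1, 579), Pow(97, Rational(1, 2)))) ≈ -1619.7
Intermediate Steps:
p = Pow(Add(26, Pow(97, Rational(1, 2))), -1) (p = Pow(Add(26, Pow(Add(180, -83), Rational(1, 2))), -1) = Pow(Add(26, Pow(97, Rational(1, 2))), -1) ≈ 0.027895)
Function('j')(x) = Add(Rational(9, 2), Mul(Rational(-1, 2), Pow(Add(x, Mul(2, x, Add(-6, x))), -1))) (Function('j')(x) = Add(Rational(9, 2), Mul(Rational(-1, 2), Pow(Add(Mul(Add(x, x), Add(-6, x)), x), -1))) = Add(Rational(9, 2), Mul(Rational(-1, 2), Pow(Add(Mul(Mul(2, x), Add(-6, x)), x), -1))) = Add(Rational(9, 2), Mul(Rational(-1, 2), Pow(Add(Mul(2, x, Add(-6, x)), x), -1))) = Add(Rational(9, 2), Mul(Rational(-1, 2), Pow(Add(x, Mul(2, x, Add(-6, x))), -1))))
Add(p, Mul(Function('j')(21), -360)) = Add(Add(Rational(26, 579), Mul(Rational(-1, 579), Pow(97, Rational(1, 2)))), Mul(Mul(Rational(1, 2), Pow(21, -1), Pow(Add(-11, Mul(2, 21)), -1), Add(-1, Mul(-99, 21), Mul(18, Pow(21, 2)))), -360)) = Add(Add(Rational(26, 579), Mul(Rational(-1, 579), Pow(97, Rational(1, 2)))), Mul(Mul(Rational(1, 2), Rational(1, 21), Pow(Add(-11, 42), -1), Add(-1, -2079, Mul(18, 441))), -360)) = Add(Add(Rational(26, 579), Mul(Rational(-1, 579), Pow(97, Rational(1, 2)))), Mul(Mul(Rational(1, 2), Rational(1, 21), Pow(31, -1), Add(-1, -2079, 7938)), -360)) = Add(Add(Rational(26, 579), Mul(Rational(-1, 579), Pow(97, Rational(1, 2)))), Mul(Mul(Rational(1, 2), Rational(1, 21), Rational(1, 31), 5858), -360)) = Add(Add(Rational(26, 579), Mul(Rational(-1, 579), Pow(97, Rational(1, 2)))), Mul(Rational(2929, 651), -360)) = Add(Add(Rational(26, 579), Mul(Rational(-1, 579), Pow(97, Rational(1, 2)))), Rational(-351480, 217)) = Add(Rational(-203501278, 125643), Mul(Rational(-1, 579), Pow(97, Rational(1, 2))))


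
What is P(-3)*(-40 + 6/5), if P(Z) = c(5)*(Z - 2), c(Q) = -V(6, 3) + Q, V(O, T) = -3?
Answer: 1552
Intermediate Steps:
c(Q) = 3 + Q (c(Q) = -1*(-3) + Q = 3 + Q)
P(Z) = -16 + 8*Z (P(Z) = (3 + 5)*(Z - 2) = 8*(-2 + Z) = -16 + 8*Z)
P(-3)*(-40 + 6/5) = (-16 + 8*(-3))*(-40 + 6/5) = (-16 - 24)*(-40 + 6*(⅕)) = -40*(-40 + 6/5) = -40*(-194/5) = 1552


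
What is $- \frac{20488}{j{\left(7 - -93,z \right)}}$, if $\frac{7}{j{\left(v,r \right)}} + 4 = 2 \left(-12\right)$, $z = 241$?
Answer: $81952$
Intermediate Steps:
$j{\left(v,r \right)} = - \frac{1}{4}$ ($j{\left(v,r \right)} = \frac{7}{-4 + 2 \left(-12\right)} = \frac{7}{-4 - 24} = \frac{7}{-28} = 7 \left(- \frac{1}{28}\right) = - \frac{1}{4}$)
$- \frac{20488}{j{\left(7 - -93,z \right)}} = - \frac{20488}{- \frac{1}{4}} = \left(-20488\right) \left(-4\right) = 81952$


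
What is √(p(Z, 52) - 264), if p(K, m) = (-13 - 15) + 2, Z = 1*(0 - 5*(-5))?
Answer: I*√290 ≈ 17.029*I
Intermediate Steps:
Z = 25 (Z = 1*(0 + 25) = 1*25 = 25)
p(K, m) = -26 (p(K, m) = -28 + 2 = -26)
√(p(Z, 52) - 264) = √(-26 - 264) = √(-290) = I*√290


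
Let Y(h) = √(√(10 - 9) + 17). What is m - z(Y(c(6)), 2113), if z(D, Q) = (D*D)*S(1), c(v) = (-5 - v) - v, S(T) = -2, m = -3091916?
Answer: -3091880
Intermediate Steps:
c(v) = -5 - 2*v
Y(h) = 3*√2 (Y(h) = √(√1 + 17) = √(1 + 17) = √18 = 3*√2)
z(D, Q) = -2*D² (z(D, Q) = (D*D)*(-2) = D²*(-2) = -2*D²)
m - z(Y(c(6)), 2113) = -3091916 - (-2)*(3*√2)² = -3091916 - (-2)*18 = -3091916 - 1*(-36) = -3091916 + 36 = -3091880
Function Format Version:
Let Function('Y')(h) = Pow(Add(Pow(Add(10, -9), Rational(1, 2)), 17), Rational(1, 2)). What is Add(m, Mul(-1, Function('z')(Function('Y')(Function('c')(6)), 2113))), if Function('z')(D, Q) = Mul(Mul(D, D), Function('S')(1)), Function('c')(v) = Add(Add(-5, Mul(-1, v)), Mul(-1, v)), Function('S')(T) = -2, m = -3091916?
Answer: -3091880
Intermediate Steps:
Function('c')(v) = Add(-5, Mul(-2, v))
Function('Y')(h) = Mul(3, Pow(2, Rational(1, 2))) (Function('Y')(h) = Pow(Add(Pow(1, Rational(1, 2)), 17), Rational(1, 2)) = Pow(Add(1, 17), Rational(1, 2)) = Pow(18, Rational(1, 2)) = Mul(3, Pow(2, Rational(1, 2))))
Function('z')(D, Q) = Mul(-2, Pow(D, 2)) (Function('z')(D, Q) = Mul(Mul(D, D), -2) = Mul(Pow(D, 2), -2) = Mul(-2, Pow(D, 2)))
Add(m, Mul(-1, Function('z')(Function('Y')(Function('c')(6)), 2113))) = Add(-3091916, Mul(-1, Mul(-2, Pow(Mul(3, Pow(2, Rational(1, 2))), 2)))) = Add(-3091916, Mul(-1, Mul(-2, 18))) = Add(-3091916, Mul(-1, -36)) = Add(-3091916, 36) = -3091880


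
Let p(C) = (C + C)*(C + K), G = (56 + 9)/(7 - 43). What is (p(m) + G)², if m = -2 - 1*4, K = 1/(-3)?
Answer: 7134241/1296 ≈ 5504.8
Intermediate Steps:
K = -⅓ ≈ -0.33333
G = -65/36 (G = 65/(-36) = 65*(-1/36) = -65/36 ≈ -1.8056)
m = -6 (m = -2 - 4 = -6)
p(C) = 2*C*(-⅓ + C) (p(C) = (C + C)*(C - ⅓) = (2*C)*(-⅓ + C) = 2*C*(-⅓ + C))
(p(m) + G)² = ((⅔)*(-6)*(-1 + 3*(-6)) - 65/36)² = ((⅔)*(-6)*(-1 - 18) - 65/36)² = ((⅔)*(-6)*(-19) - 65/36)² = (76 - 65/36)² = (2671/36)² = 7134241/1296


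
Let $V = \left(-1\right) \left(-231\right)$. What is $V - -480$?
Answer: $711$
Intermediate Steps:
$V = 231$
$V - -480 = 231 - -480 = 231 + 480 = 711$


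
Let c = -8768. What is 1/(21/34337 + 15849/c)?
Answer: -301066816/544022985 ≈ -0.55341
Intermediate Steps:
1/(21/34337 + 15849/c) = 1/(21/34337 + 15849/(-8768)) = 1/(21*(1/34337) + 15849*(-1/8768)) = 1/(21/34337 - 15849/8768) = 1/(-544022985/301066816) = -301066816/544022985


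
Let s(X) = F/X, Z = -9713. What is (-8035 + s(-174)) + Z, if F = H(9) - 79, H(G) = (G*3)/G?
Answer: -1544038/87 ≈ -17748.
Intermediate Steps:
H(G) = 3 (H(G) = (3*G)/G = 3)
F = -76 (F = 3 - 79 = -76)
s(X) = -76/X
(-8035 + s(-174)) + Z = (-8035 - 76/(-174)) - 9713 = (-8035 - 76*(-1/174)) - 9713 = (-8035 + 38/87) - 9713 = -699007/87 - 9713 = -1544038/87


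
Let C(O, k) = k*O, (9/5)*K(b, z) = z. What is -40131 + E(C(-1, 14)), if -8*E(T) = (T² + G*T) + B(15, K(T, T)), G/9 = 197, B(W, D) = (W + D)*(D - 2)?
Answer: -12002231/324 ≈ -37044.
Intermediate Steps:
K(b, z) = 5*z/9
B(W, D) = (-2 + D)*(D + W) (B(W, D) = (D + W)*(-2 + D) = (-2 + D)*(D + W))
C(O, k) = O*k
G = 1773 (G = 9*197 = 1773)
E(T) = 15/4 - 8011*T/36 - 53*T²/324 (E(T) = -((T² + 1773*T) + ((5*T/9)² - 10*T/9 - 2*15 + (5*T/9)*15))/8 = -((T² + 1773*T) + (25*T²/81 - 10*T/9 - 30 + 25*T/3))/8 = -((T² + 1773*T) + (-30 + 25*T²/81 + 65*T/9))/8 = -(-30 + 106*T²/81 + 16022*T/9)/8 = 15/4 - 8011*T/36 - 53*T²/324)
-40131 + E(C(-1, 14)) = -40131 + (15/4 - (-8011)*14/36 - 53*(-1*14)²/324) = -40131 + (15/4 - 8011/36*(-14) - 53/324*(-14)²) = -40131 + (15/4 + 56077/18 - 53/324*196) = -40131 + (15/4 + 56077/18 - 2597/81) = -40131 + 1000213/324 = -12002231/324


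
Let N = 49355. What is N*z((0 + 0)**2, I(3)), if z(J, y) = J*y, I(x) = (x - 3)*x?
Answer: 0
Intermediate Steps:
I(x) = x*(-3 + x) (I(x) = (-3 + x)*x = x*(-3 + x))
N*z((0 + 0)**2, I(3)) = 49355*((0 + 0)**2*(3*(-3 + 3))) = 49355*(0**2*(3*0)) = 49355*(0*0) = 49355*0 = 0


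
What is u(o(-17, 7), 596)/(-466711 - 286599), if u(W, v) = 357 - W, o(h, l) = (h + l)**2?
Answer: -257/753310 ≈ -0.00034116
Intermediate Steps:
u(o(-17, 7), 596)/(-466711 - 286599) = (357 - (-17 + 7)**2)/(-466711 - 286599) = (357 - 1*(-10)**2)/(-753310) = (357 - 1*100)*(-1/753310) = (357 - 100)*(-1/753310) = 257*(-1/753310) = -257/753310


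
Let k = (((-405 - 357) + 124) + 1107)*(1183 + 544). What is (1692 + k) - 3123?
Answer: 808532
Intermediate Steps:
k = 809963 (k = ((-762 + 124) + 1107)*1727 = (-638 + 1107)*1727 = 469*1727 = 809963)
(1692 + k) - 3123 = (1692 + 809963) - 3123 = 811655 - 3123 = 808532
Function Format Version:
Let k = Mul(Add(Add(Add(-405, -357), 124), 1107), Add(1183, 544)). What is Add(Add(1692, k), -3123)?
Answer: 808532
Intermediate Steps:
k = 809963 (k = Mul(Add(Add(-762, 124), 1107), 1727) = Mul(Add(-638, 1107), 1727) = Mul(469, 1727) = 809963)
Add(Add(1692, k), -3123) = Add(Add(1692, 809963), -3123) = Add(811655, -3123) = 808532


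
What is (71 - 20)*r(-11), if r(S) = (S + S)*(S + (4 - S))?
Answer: -4488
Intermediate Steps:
r(S) = 8*S (r(S) = (2*S)*4 = 8*S)
(71 - 20)*r(-11) = (71 - 20)*(8*(-11)) = 51*(-88) = -4488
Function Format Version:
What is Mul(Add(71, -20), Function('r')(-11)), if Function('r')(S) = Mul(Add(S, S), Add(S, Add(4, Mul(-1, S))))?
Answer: -4488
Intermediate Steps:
Function('r')(S) = Mul(8, S) (Function('r')(S) = Mul(Mul(2, S), 4) = Mul(8, S))
Mul(Add(71, -20), Function('r')(-11)) = Mul(Add(71, -20), Mul(8, -11)) = Mul(51, -88) = -4488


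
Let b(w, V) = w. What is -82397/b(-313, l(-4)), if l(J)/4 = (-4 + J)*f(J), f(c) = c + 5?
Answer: 82397/313 ≈ 263.25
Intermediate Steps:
f(c) = 5 + c
l(J) = 4*(-4 + J)*(5 + J) (l(J) = 4*((-4 + J)*(5 + J)) = 4*(-4 + J)*(5 + J))
-82397/b(-313, l(-4)) = -82397/(-313) = -82397*(-1/313) = 82397/313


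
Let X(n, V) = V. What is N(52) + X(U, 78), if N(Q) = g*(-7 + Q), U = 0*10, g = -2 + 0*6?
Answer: -12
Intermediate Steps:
g = -2 (g = -2 + 0 = -2)
U = 0
N(Q) = 14 - 2*Q (N(Q) = -2*(-7 + Q) = 14 - 2*Q)
N(52) + X(U, 78) = (14 - 2*52) + 78 = (14 - 104) + 78 = -90 + 78 = -12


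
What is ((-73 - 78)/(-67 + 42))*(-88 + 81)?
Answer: -1057/25 ≈ -42.280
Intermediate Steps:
((-73 - 78)/(-67 + 42))*(-88 + 81) = -151/(-25)*(-7) = -151*(-1/25)*(-7) = (151/25)*(-7) = -1057/25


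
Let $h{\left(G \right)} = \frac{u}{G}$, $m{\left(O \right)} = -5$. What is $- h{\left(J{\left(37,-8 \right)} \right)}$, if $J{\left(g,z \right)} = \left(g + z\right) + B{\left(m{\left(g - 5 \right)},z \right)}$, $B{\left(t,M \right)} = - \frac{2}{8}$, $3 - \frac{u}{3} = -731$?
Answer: $- \frac{8808}{115} \approx -76.591$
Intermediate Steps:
$u = 2202$ ($u = 9 - -2193 = 9 + 2193 = 2202$)
$B{\left(t,M \right)} = - \frac{1}{4}$ ($B{\left(t,M \right)} = \left(-2\right) \frac{1}{8} = - \frac{1}{4}$)
$J{\left(g,z \right)} = - \frac{1}{4} + g + z$ ($J{\left(g,z \right)} = \left(g + z\right) - \frac{1}{4} = - \frac{1}{4} + g + z$)
$h{\left(G \right)} = \frac{2202}{G}$
$- h{\left(J{\left(37,-8 \right)} \right)} = - \frac{2202}{- \frac{1}{4} + 37 - 8} = - \frac{2202}{\frac{115}{4}} = - \frac{2202 \cdot 4}{115} = \left(-1\right) \frac{8808}{115} = - \frac{8808}{115}$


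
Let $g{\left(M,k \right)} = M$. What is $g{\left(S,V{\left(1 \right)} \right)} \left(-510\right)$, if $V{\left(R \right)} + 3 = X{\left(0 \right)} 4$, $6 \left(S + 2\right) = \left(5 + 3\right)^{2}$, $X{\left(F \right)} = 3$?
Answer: $-4420$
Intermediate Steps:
$S = \frac{26}{3}$ ($S = -2 + \frac{\left(5 + 3\right)^{2}}{6} = -2 + \frac{8^{2}}{6} = -2 + \frac{1}{6} \cdot 64 = -2 + \frac{32}{3} = \frac{26}{3} \approx 8.6667$)
$V{\left(R \right)} = 9$ ($V{\left(R \right)} = -3 + 3 \cdot 4 = -3 + 12 = 9$)
$g{\left(S,V{\left(1 \right)} \right)} \left(-510\right) = \frac{26}{3} \left(-510\right) = -4420$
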